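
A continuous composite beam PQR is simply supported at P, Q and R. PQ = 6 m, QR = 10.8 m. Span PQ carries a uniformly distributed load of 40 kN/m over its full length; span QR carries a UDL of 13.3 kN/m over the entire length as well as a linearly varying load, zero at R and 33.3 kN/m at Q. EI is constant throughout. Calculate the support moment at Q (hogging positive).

M_Q = 355.4 kN·m

Take M_Q as the redundant. Released structure: two simple spans PQ and QR with a hinge at Q.
Rotations at Q on the released spans (each span's end-slope, ×1/EI):
  span PQ: UDL 40: wL³/(24EI) = 360/EI
  span QR: UDL 13.3: wL³/(24EI) = 698.1/EI
  span QR: triangular load, peak 33.3: w₀L³/(45EI) = 932.2/EI
  relative rotation θ_0 = (360 + 1630)/EI = 1990/EI
A unit hogging moment at Q produces rotation L₁/(3EI) + L₂/(3EI) = 5.6/EI.
Compatibility: M_Q·(L₁+L₂)/(3EI) = θ_0, giving M_Q = 355.4 kN·m (hogging).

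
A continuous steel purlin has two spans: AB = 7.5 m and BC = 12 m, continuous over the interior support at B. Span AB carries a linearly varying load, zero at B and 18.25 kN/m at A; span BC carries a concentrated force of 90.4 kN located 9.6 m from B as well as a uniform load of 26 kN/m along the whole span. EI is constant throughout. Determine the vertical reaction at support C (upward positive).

Take M_B as the redundant. Released structure: two simple spans AB and BC with a hinge at B.
End slopes at the hinge B, treating each span as simply supported:
  span AB: triangular load, peak 18.25: 7w₀L³/(360EI) = 149.7/EI
  span BC: point load 90.4 at a = 9.6: Pab(L + b)/(6LEI) = 416.6/EI
  span BC: UDL 26: wL³/(24EI) = 1872/EI
  relative rotation θ_0 = (149.7 + 2289)/EI = 2438/EI
A unit hogging moment at B produces rotation L₁/(3EI) + L₂/(3EI) = 6.5/EI.
Slope continuity at B: θ_0 = M_B·6.5/EI, so M_B = 2438/6.5 = 375.1 kN·m (hogging).
Span BC, ΣM about C: R_B^{BC}·12 = 2089 + 375.1, so R_B^{BC} = 205.3 kN and R_C = 402.4 − 205.3 = 197.1 kN.

R_C = 197.1 kN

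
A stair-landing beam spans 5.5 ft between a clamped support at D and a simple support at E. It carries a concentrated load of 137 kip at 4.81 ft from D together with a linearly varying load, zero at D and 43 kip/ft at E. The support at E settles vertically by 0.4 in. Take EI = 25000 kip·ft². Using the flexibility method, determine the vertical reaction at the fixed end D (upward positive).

Choose R_E as the redundant. The primary structure is the cantilever fixed at D.
Deflection at E on the released cantilever, summing each load's contribution:
  point load 137 at a = 4.81: Pa²(3L − a)/(6EI) = 6176/EI
  triangular load, peak 43 at the free end: 11w₀L⁴/(120EI) = 3607/EI
  δ_0 = 9782/EI
Tip deflection under a unit load at E: L³/(3EI) = 55.46/EI.
With EI = 25000 kip·ft²: δ_0 = 0.3913 ft and δ_{EE} = 0.002218 ft/kip.
Compatibility — the beam at E must follow the support down by 0.03333 ft: δ_0 − R_E·δ_{EE} = 0.03333, so R_E = (0.3913 − 0.03333)/0.002218 = 161.4 kip.
Vertical equilibrium: R_D = ΣP − R_E = 255.2 − 161.4 = 93.88 kip.

R_D = 93.88 kip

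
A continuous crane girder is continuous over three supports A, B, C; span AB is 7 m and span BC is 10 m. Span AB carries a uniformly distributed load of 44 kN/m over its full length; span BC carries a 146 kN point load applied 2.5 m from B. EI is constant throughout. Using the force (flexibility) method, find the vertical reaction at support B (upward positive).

R_B = 324.7 kN

Release continuity at B by inserting a hinge; the redundant is the internal moment M_B. The primary structure is two simply-supported spans AB and BC.
Rotations at B on the released spans (each span's end-slope, ×1/EI):
  span AB: UDL 44: wL³/(24EI) = 628.8/EI
  span BC: point load 146 at a = 2.5: Pab(L + b)/(6LEI) = 798.4/EI
  relative rotation θ_0 = (628.8 + 798.4)/EI = 1427/EI
A unit hogging moment at B produces rotation L₁/(3EI) + L₂/(3EI) = 5.667/EI.
Compatibility: M_B·(L₁+L₂)/(3EI) = θ_0, giving M_B = 251.9 kN·m (hogging).
Span AB, ΣM about A with M_B applied at B: R_B^{AB}·7 = 1078 + 251.9, so R_B^{AB} = 190 kN and R_A = 308 − 190 = 118 kN.
Span BC, ΣM about C: R_B^{BC}·10 = 1095 + 251.9, so R_B^{BC} = 134.7 kN and R_C = 146 − 134.7 = 11.31 kN.
R_B = 190 + 134.7 = 324.7 kN.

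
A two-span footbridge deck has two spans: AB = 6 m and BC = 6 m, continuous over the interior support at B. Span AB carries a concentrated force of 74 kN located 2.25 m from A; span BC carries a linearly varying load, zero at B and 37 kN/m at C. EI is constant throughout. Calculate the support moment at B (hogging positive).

M_B = 74.62 kN·m

Take M_B as the redundant. Released structure: two simple spans AB and BC with a hinge at B.
Discontinuity in slope at B on the released structure — sum the simple-span end rotations:
  span AB: point load 74 at a = 2.25: Pab(L + a)/(6LEI) = 143.1/EI
  span BC: triangular load, peak 37: 7w₀L³/(360EI) = 155.4/EI
  relative rotation θ_0 = (143.1 + 155.4)/EI = 298.5/EI
A unit hogging moment at B produces rotation L₁/(3EI) + L₂/(3EI) = 4/EI.
Slope continuity at B: θ_0 = M_B·4/EI, so M_B = 298.5/4 = 74.62 kN·m (hogging).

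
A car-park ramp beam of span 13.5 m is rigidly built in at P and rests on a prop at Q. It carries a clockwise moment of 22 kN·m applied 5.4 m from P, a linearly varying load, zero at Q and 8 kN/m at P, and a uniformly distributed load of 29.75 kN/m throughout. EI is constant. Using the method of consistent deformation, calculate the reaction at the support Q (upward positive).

Take the reaction at Q as the redundant and release it; the primary structure is a cantilever fixed at P.
Free-end deflection of the primary structure under the applied loading (downward +):
  clockwise couple 22 at a = 5.4: M₀a(2L − a)/(2EI) = 1283/EI
  triangular load, peak 8 at the fixed end: w₀L⁴/(30EI) = 8857/EI
  UDL 29.75: wL⁴/(8EI) = 123519/EI
  δ_0 = 133659/EI
Flexibility coefficient — unit upward force at Q: δ_{QQ} = L³/(3EI) = 820.1/EI.
Compatibility at Q: δ_0 − R_Q·δ_{QQ} = 0, so R_Q = 133659/820.1 = 163 kN.

R_Q = 163 kN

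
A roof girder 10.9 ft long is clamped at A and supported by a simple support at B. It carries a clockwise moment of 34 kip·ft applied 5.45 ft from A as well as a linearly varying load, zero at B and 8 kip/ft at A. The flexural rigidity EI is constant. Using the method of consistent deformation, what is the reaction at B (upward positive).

R_B = 12.23 kip

Take the reaction at B as the redundant and release it; the primary structure is a cantilever fixed at A.
Deflection at B on the released cantilever, summing each load's contribution:
  clockwise couple 34 at a = 5.45: M₀a(2L − a)/(2EI) = 1515/EI
  triangular load, peak 8 at the fixed end: w₀L⁴/(30EI) = 3764/EI
  δ_0 = 5279/EI
Tip deflection under a unit load at B: L³/(3EI) = 431.7/EI.
The prop prevents deflection at B: R_B = δ_0/δ_{BB} = 5279/431.7 = 12.23 kip.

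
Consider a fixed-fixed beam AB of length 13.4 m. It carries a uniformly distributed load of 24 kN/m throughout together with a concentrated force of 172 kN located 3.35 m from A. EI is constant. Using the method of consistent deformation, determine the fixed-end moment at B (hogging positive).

M_B = 467.2 kN·m

Take the two fixed-end moments M_A, M_B as redundants; the released structure is the simple span AB.
End rotations of the released simple span under the applied load (×1/EI):
  at A: UDL 24: wL³/(24EI) = 2406/EI
  at B: UDL 24: wL³/(24EI) = 2406/EI
  at A: point load 172 at a = 3.35: Pab(L + b)/(6LEI) = 1689/EI
  at B: point load 172 at a = 3.35: Pab(L + a)/(6LEI) = 1206/EI
  θ_A0 = 4095/EI,  θ_B0 = 3613/EI
Flexibility coefficients: a unit moment at one end gives L/(3EI) there and L/(6EI) at the far end, so f₁₁ = f₂₂ = 4.467/EI and f₁₂ = f₂₁ = 2.233/EI.
Compatibility — zero rotation at each built-in end:
  4.467 M_A + 2.233 M_B = 4095
  2.233 M_A + 4.467 M_B = 3613
Solving the pair gives M_A = 683.2 kN·m and M_B = 467.2 kN·m (hogging).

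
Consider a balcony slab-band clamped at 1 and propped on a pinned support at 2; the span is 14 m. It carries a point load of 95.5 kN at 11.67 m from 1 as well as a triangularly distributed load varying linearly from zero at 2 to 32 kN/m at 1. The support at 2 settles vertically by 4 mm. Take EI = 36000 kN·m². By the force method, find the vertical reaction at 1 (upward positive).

Release the roller at 2. Primary structure: cantilever fixed at 1.
Primary-structure tip deflection at 2 by superposition:
  point load 95.5 at a = 11.67: Pa²(3L − a)/(6EI) = 65746/EI
  triangular load, peak 32 at the fixed end: w₀L⁴/(30EI) = 40977/EI
  δ_0 = 106723/EI
Tip deflection under a unit load at 2: L³/(3EI) = 914.7/EI.
With EI = 36000 kN·m²: δ_0 = 2.9645 m and δ_{22} = 0.025407 m/kN.
Compatibility — the beam at 2 must follow the support down by 0.004 m: δ_0 − R_2·δ_{22} = 0.004, so R_2 = (2.9645 − 0.004)/0.025407 = 116.5 kN.
Vertical equilibrium: R_1 = ΣP − R_2 = 319.5 − 116.5 = 203 kN.

R_1 = 203 kN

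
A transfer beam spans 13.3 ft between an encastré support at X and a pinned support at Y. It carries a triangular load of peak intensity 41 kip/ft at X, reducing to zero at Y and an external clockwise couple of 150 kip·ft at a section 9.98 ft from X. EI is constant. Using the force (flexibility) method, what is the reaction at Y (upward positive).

Remove the prop at Y; the released (primary) structure is a cantilever built in at X.
Free-end deflection of the primary structure under the applied loading (downward +):
  triangular load, peak 41 at the fixed end: w₀L⁴/(30EI) = 42763/EI
  clockwise couple 150 at a = 9.98: M₀a(2L − a)/(2EI) = 12440/EI
  δ_0 = 55203/EI
Flexibility coefficient — unit upward force at Y: δ_{YY} = L³/(3EI) = 784.2/EI.
The prop prevents deflection at Y: R_Y = δ_0/δ_{YY} = 55203/784.2 = 70.39 kip.

R_Y = 70.39 kip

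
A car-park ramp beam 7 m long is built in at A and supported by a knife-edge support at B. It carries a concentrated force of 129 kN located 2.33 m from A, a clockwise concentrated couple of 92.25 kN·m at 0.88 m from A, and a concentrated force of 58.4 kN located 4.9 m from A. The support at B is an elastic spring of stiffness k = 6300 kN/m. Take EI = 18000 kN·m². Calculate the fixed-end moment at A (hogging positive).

Release the roller at B. Primary structure: cantilever fixed at A.
Deflection at B on the released cantilever, summing each load's contribution:
  point load 129 at a = 2.33: Pa²(3L − a)/(6EI) = 2179/EI
  clockwise couple 92.25 at a = 0.88: M₀a(2L − a)/(2EI) = 532.5/EI
  point load 58.4 at a = 4.9: Pa²(3L − a)/(6EI) = 3763/EI
  δ_0 = 6474/EI
Tip deflection under a unit load at B: L³/(3EI) = 114.3/EI.
With EI = 18000 kN·m²: δ_0 = 0.35968 m and δ_{BB} = 0.006352 m/kN.
Compatibility — the spring shortens by R_B/k under the reaction it provides: δ_0 − R_B·δ_{BB} = R_B/k. With 1/k = 0.000159 m/kN, R_B = δ_0 / (δ_{BB} + 1/k) = 0.35968 / (0.006352 + 0.000159) = 55.25 kN.
Moment equilibrium about A: M_A = Σ(load moments about A) − R_B·L = 679 − 55.25×7 = 292.3 kN·m.

M_A = 292.3 kN·m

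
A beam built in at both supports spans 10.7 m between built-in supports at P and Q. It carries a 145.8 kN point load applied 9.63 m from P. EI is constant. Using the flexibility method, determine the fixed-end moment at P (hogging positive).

Take the two fixed-end moments M_P, M_Q as redundants; the released structure is the simple span PQ.
On the primary (simply-supported) span, the end slopes from the loading are:
  at P: point load 145.8 at a = 9.63: Pab(L + b)/(6LEI) = 275.4/EI
  at Q: point load 145.8 at a = 9.63: Pab(L + a)/(6LEI) = 475.7/EI
  θ_P0 = 275.4/EI,  θ_Q0 = 475.7/EI
Flexibility coefficients: a unit moment at one end gives L/(3EI) there and L/(6EI) at the far end, so f₁₁ = f₂₂ = 3.567/EI and f₁₂ = f₂₁ = 1.783/EI.
Compatibility — zero rotation at each built-in end:
  3.567 M_P + 1.783 M_Q = 275.4
  1.783 M_P + 3.567 M_Q = 475.7
Solving the pair gives M_P = 14.04 kN·m and M_Q = 126.4 kN·m (hogging).

M_P = 14.04 kN·m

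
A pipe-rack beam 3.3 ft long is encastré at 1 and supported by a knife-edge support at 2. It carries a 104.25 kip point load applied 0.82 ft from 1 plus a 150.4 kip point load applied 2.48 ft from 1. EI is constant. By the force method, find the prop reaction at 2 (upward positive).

R_2 = 104.4 kip

Remove the prop at 2; the released (primary) structure is a cantilever built in at 1.
Free-end deflection of the primary structure under the applied loading (downward +):
  point load 104.25 at a = 0.82: Pa²(3L − a)/(6EI) = 106.1/EI
  point load 150.4 at a = 2.48: Pa²(3L − a)/(6EI) = 1144/EI
  δ_0 = 1250/EI
Tip deflection under a unit load at 2: L³/(3EI) = 11.98/EI.
Compatibility at 2: δ_0 − R_2·δ_{22} = 0, so R_2 = 1250/11.98 = 104.4 kip.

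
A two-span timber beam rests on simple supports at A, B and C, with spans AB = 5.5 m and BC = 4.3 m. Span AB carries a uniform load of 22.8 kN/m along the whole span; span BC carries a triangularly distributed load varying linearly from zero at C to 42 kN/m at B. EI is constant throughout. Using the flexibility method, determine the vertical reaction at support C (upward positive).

Take M_B as the redundant. Released structure: two simple spans AB and BC with a hinge at B.
End slopes at the hinge B, treating each span as simply supported:
  span AB: UDL 22.8: wL³/(24EI) = 158.1/EI
  span BC: triangular load, peak 42: w₀L³/(45EI) = 74.21/EI
  relative rotation θ_0 = (158.1 + 74.21)/EI = 232.3/EI
A unit hogging moment at B produces rotation L₁/(3EI) + L₂/(3EI) = 3.267/EI.
Compatibility: M_B·(L₁+L₂)/(3EI) = θ_0, giving M_B = 71.1 kN·m (hogging).
Span BC, ΣM about C: R_B^{BC}·4.3 = 258.9 + 71.1, so R_B^{BC} = 76.74 kN and R_C = 90.3 − 76.74 = 13.56 kN.

R_C = 13.56 kN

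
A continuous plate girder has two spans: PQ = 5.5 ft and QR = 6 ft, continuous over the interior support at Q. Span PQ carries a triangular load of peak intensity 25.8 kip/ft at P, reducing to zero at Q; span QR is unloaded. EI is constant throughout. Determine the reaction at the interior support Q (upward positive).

Release continuity at Q by inserting a hinge; the redundant is the internal moment M_Q. The primary structure is two simply-supported spans PQ and QR.
Discontinuity in slope at Q on the released structure — sum the simple-span end rotations:
  span PQ: triangular load, peak 25.8: 7w₀L³/(360EI) = 83.46/EI
  relative rotation θ_0 = (83.46 + 0)/EI = 83.46/EI
A unit hogging moment at Q produces rotation L₁/(3EI) + L₂/(3EI) = 3.833/EI.
Compatibility: M_Q·(L₁+L₂)/(3EI) = θ_0, giving M_Q = 21.77 kip·ft (hogging).
Span PQ, ΣM about P with M_Q applied at Q: R_Q^{PQ}·5.5 = 130.1 + 21.77, so R_Q^{PQ} = 27.61 kip and R_P = 70.95 − 27.61 = 43.34 kip.
Span QR, ΣM about R: R_Q^{QR}·6 = 0 + 21.77, so R_Q^{QR} = 3.629 kip and R_R = 0 − 3.629 = -3.629 kip.
R_Q = 27.61 + 3.629 = 31.24 kip.

R_Q = 31.24 kip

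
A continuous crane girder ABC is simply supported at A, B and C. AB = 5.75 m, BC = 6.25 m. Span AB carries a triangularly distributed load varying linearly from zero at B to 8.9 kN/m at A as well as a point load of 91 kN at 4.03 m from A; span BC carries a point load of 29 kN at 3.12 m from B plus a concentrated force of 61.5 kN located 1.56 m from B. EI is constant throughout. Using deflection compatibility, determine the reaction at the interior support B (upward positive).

Take M_B as the redundant. Released structure: two simple spans AB and BC with a hinge at B.
Discontinuity in slope at B on the released structure — sum the simple-span end rotations:
  span AB: triangular load, peak 8.9: 7w₀L³/(360EI) = 32.9/EI
  span AB: point load 91 at a = 4.03: Pab(L + a)/(6LEI) = 178.8/EI
  span BC: point load 29 at a = 3.12: Pab(L + b)/(6LEI) = 70.84/EI
  span BC: point load 61.5 at a = 1.56: Pab(L + b)/(6LEI) = 131.3/EI
  relative rotation θ_0 = (211.7 + 202.1)/EI = 413.8/EI
A unit hogging moment at B produces rotation L₁/(3EI) + L₂/(3EI) = 4/EI.
Compatibility: M_B·(L₁+L₂)/(3EI) = θ_0, giving M_B = 103.5 kN·m (hogging).
Span AB, ΣM about A with M_B applied at B: R_B^{AB}·5.75 = 415.8 + 103.5, so R_B^{AB} = 90.3 kN and R_A = 116.6 − 90.3 = 26.29 kN.
Span BC, ΣM about C: R_B^{BC}·6.25 = 379.2 + 103.5, so R_B^{BC} = 77.23 kN and R_C = 90.5 − 77.23 = 13.27 kN.
R_B = 90.3 + 77.23 = 167.5 kN.

R_B = 167.5 kN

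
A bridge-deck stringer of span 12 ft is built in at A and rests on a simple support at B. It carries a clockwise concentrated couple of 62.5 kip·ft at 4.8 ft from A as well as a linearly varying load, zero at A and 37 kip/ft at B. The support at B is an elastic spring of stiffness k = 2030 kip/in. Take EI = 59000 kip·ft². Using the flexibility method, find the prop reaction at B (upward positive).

R_B = 126.6 kip

Release the roller at B. Primary structure: cantilever fixed at A.
Downward deflection at the released point B due to the loads:
  clockwise couple 62.5 at a = 4.8: M₀a(2L − a)/(2EI) = 2880/EI
  triangular load, peak 37 at the free end: 11w₀L⁴/(120EI) = 70330/EI
  δ_0 = 73210/EI
Flexibility coefficient — unit upward force at B: δ_{BB} = L³/(3EI) = 576/EI.
With EI = 59000 kip·ft²: δ_0 = 1.2408 ft and δ_{BB} = 0.009763 ft/kip.
Compatibility — the spring shortens by R_B/k under the reaction it provides: δ_0 − R_B·δ_{BB} = R_B/k. With 1/k = 1/(2030×12) ft/kip = 0.000041 ft/kip, R_B = δ_0 / (δ_{BB} + 1/k) = 1.2408 / (0.009763 + 0.000041) = 126.6 kip.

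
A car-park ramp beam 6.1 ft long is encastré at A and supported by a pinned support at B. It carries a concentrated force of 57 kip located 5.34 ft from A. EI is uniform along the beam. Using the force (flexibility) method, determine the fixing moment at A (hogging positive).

M_A = 21.32 kip·ft

Take the reaction at B as the redundant and release it; the primary structure is a cantilever fixed at A.
Primary-structure tip deflection at B by superposition:
  point load 57 at a = 5.34: Pa²(3L − a)/(6EI) = 3511/EI
Flexibility coefficient — unit upward force at B: δ_{BB} = L³/(3EI) = 75.66/EI.
Compatibility at B: δ_0 − R_B·δ_{BB} = 0, so R_B = 3511/75.66 = 46.4 kip.
Moment equilibrium about A: M_A = Σ(load moments about A) − R_B·L = 304.4 − 46.4×6.1 = 21.32 kip·ft.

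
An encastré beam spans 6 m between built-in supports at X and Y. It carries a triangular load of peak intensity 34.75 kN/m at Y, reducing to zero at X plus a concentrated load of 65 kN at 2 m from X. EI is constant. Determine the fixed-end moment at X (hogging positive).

M_X = 99.48 kN·m

Take the two fixed-end moments M_X, M_Y as redundants; the released structure is the simple span XY.
End rotations of the released simple span under the applied load (×1/EI):
  at X: triangular load, peak 34.75: 7w₀L³/(360EI) = 145.9/EI
  at Y: triangular load, peak 34.75: w₀L³/(45EI) = 166.8/EI
  at X: point load 65 at a = 2: Pab(L + b)/(6LEI) = 144.4/EI
  at Y: point load 65 at a = 2: Pab(L + a)/(6LEI) = 115.6/EI
  θ_X0 = 290.4/EI,  θ_Y0 = 282.4/EI
Flexibility coefficients: a unit moment at one end gives L/(3EI) there and L/(6EI) at the far end, so f₁₁ = f₂₂ = 2/EI and f₁₂ = f₂₁ = 1/EI.
Compatibility — zero rotation at each built-in end:
  2 M_X + 1 M_Y = 290.4
  1 M_X + 2 M_Y = 282.4
Solving the pair gives M_X = 99.48 kN·m and M_Y = 91.44 kN·m (hogging).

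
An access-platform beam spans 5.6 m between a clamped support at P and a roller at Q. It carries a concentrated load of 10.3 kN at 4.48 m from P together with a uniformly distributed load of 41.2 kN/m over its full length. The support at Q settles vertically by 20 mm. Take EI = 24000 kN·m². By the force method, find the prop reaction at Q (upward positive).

R_Q = 85.57 kN

Take the reaction at Q as the redundant and release it; the primary structure is a cantilever fixed at P.
Downward deflection at the released point Q due to the loads:
  point load 10.3 at a = 4.48: Pa²(3L − a)/(6EI) = 424.5/EI
  UDL 41.2: wL⁴/(8EI) = 5065/EI
  δ_0 = 5489/EI
Flexibility coefficient — unit upward force at Q: δ_{QQ} = L³/(3EI) = 58.54/EI.
With EI = 24000 kN·m²: δ_0 = 0.22872 m and δ_{QQ} = 0.002439 m/kN.
Compatibility — the beam at Q must follow the support down by 0.02 m: δ_0 − R_Q·δ_{QQ} = 0.02, so R_Q = (0.22872 − 0.02)/0.002439 = 85.57 kN.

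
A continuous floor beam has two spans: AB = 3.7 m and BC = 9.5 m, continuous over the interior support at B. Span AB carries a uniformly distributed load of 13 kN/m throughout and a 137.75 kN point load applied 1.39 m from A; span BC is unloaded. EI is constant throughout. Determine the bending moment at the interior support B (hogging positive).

Insert a hinge at B; M_B is the redundant, and each span becomes simply supported.
End slopes at the hinge B, treating each span as simply supported:
  span AB: UDL 13: wL³/(24EI) = 27.44/EI
  span AB: point load 137.75 at a = 1.39: Pab(L + a)/(6LEI) = 101.4/EI
  relative rotation θ_0 = (128.8 + 0)/EI = 128.8/EI
A unit hogging moment at B produces rotation L₁/(3EI) + L₂/(3EI) = 4.4/EI.
Slope continuity at B: θ_0 = M_B·4.4/EI, so M_B = 128.8/4.4 = 29.28 kN·m (hogging).

M_B = 29.28 kN·m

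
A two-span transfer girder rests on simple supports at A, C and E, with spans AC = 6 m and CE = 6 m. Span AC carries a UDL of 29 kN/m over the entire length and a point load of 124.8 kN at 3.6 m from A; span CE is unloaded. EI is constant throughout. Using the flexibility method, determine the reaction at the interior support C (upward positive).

R_C = 207.6 kN

Take M_C as the redundant. Released structure: two simple spans AC and CE with a hinge at C.
Discontinuity in slope at C on the released structure — sum the simple-span end rotations:
  span AC: UDL 29: wL³/(24EI) = 261/EI
  span AC: point load 124.8 at a = 3.6: Pab(L + a)/(6LEI) = 287.5/EI
  relative rotation θ_0 = (548.5 + 0)/EI = 548.5/EI
A unit hogging moment at C produces rotation L₁/(3EI) + L₂/(3EI) = 4/EI.
Slope continuity at C: θ_0 = M_C·4/EI, so M_C = 548.5/4 = 137.1 kN·m (hogging).
Span AC, ΣM about A with M_C applied at C: R_C^{AC}·6 = 971.3 + 137.1, so R_C^{AC} = 184.7 kN and R_A = 298.8 − 184.7 = 114.1 kN.
Span CE, ΣM about E: R_C^{CE}·6 = 0 + 137.1, so R_C^{CE} = 22.86 kN and R_E = 0 − 22.86 = -22.86 kN.
R_C = 184.7 + 22.86 = 207.6 kN.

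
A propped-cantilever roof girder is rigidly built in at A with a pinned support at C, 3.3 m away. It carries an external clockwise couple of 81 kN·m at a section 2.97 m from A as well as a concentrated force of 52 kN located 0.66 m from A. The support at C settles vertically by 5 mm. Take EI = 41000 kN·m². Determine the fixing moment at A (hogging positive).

M_A = 41.9 kN·m

Remove the prop at C; the released (primary) structure is a cantilever built in at A.
Deflection at C on the released cantilever, summing each load's contribution:
  clockwise couple 81 at a = 2.97: M₀a(2L − a)/(2EI) = 436.6/EI
  point load 52 at a = 0.66: Pa²(3L − a)/(6EI) = 34.88/EI
  δ_0 = 471.5/EI
Tip deflection under a unit load at C: L³/(3EI) = 11.98/EI.
With EI = 41000 kN·m²: δ_0 = 0.0115 m and δ_{CC} = 0.000292 m/kN.
Compatibility — the beam at C must follow the support down by 0.005 m: δ_0 − R_C·δ_{CC} = 0.005, so R_C = (0.0115 − 0.005)/0.000292 = 22.25 kN.
Moment equilibrium about A: M_A = Σ(load moments about A) − R_C·L = 115.3 − 22.25×3.3 = 41.9 kN·m.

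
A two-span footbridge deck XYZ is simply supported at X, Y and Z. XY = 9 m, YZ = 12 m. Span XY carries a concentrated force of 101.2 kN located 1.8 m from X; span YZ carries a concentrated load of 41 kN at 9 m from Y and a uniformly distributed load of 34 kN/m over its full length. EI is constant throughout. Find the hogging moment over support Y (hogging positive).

M_Y = 420.1 kN·m

Take M_Y as the redundant. Released structure: two simple spans XY and YZ with a hinge at Y.
Rotations at Y on the released spans (each span's end-slope, ×1/EI):
  span XY: point load 101.2 at a = 1.8: Pab(L + a)/(6LEI) = 262.3/EI
  span YZ: point load 41 at a = 9: Pab(L + b)/(6LEI) = 230.6/EI
  span YZ: UDL 34: wL³/(24EI) = 2448/EI
  relative rotation θ_0 = (262.3 + 2679)/EI = 2941/EI
A unit hogging moment at Y produces rotation L₁/(3EI) + L₂/(3EI) = 7/EI.
Slope continuity at Y: θ_0 = M_Y·7/EI, so M_Y = 2941/7 = 420.1 kN·m (hogging).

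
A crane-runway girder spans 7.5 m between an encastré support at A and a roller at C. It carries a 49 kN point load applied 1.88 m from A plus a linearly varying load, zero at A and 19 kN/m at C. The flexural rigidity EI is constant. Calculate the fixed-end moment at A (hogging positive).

M_A = 122.7 kN·m

Remove the prop at C; the released (primary) structure is a cantilever built in at A.
Deflection at C on the released cantilever, summing each load's contribution:
  point load 49 at a = 1.88: Pa²(3L − a)/(6EI) = 595.2/EI
  triangular load, peak 19 at the free end: 11w₀L⁴/(120EI) = 5511/EI
  δ_0 = 6106/EI
Tip deflection under a unit load at C: L³/(3EI) = 140.6/EI.
Compatibility at C: δ_0 − R_C·δ_{CC} = 0, so R_C = 6106/140.6 = 43.42 kN.
Moment equilibrium about A: M_A = Σ(load moments about A) − R_C·L = 448.4 − 43.42×7.5 = 122.7 kN·m.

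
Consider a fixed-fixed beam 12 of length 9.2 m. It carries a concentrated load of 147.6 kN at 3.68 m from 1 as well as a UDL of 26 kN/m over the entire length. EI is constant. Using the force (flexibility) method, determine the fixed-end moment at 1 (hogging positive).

M_1 = 378.9 kN·m

Release both end moments; the primary structure is a simply-supported span 12 with redundants M_1 and M_2.
Simple-span end rotations at 1 and 2 under the given loads:
  at 1: point load 147.6 at a = 3.68: Pab(L + b)/(6LEI) = 799.5/EI
  at 2: point load 147.6 at a = 3.68: Pab(L + a)/(6LEI) = 699.6/EI
  at 1: UDL 26: wL³/(24EI) = 843.6/EI
  at 2: UDL 26: wL³/(24EI) = 843.6/EI
  θ_10 = 1643/EI,  θ_20 = 1543/EI
Flexibility coefficients: a unit moment at one end gives L/(3EI) there and L/(6EI) at the far end, so f₁₁ = f₂₂ = 3.067/EI and f₁₂ = f₂₁ = 1.533/EI.
Compatibility — zero rotation at each built-in end:
  3.067 M_1 + 1.533 M_2 = 1643
  1.533 M_1 + 3.067 M_2 = 1543
Solving the pair gives M_1 = 378.9 kN·m and M_2 = 313.7 kN·m (hogging).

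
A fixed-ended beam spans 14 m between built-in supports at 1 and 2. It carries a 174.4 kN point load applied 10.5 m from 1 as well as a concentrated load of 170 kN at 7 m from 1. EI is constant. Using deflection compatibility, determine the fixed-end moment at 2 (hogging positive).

M_2 = 640.9 kN·m

Take the two fixed-end moments M_1, M_2 as redundants; the released structure is the simple span 12.
End rotations of the released simple span under the applied load (×1/EI):
  at 1: point load 174.4 at a = 10.5: Pab(L + b)/(6LEI) = 1335/EI
  at 2: point load 174.4 at a = 10.5: Pab(L + a)/(6LEI) = 1869/EI
  at 1: point load 170 at a = 7: Pab(L + b)/(6LEI) = 2082/EI
  at 2: point load 170 at a = 7: Pab(L + a)/(6LEI) = 2082/EI
  θ_10 = 3418/EI,  θ_20 = 3952/EI
Flexibility coefficients: a unit moment at one end gives L/(3EI) there and L/(6EI) at the far end, so f₁₁ = f₂₂ = 4.667/EI and f₁₂ = f₂₁ = 2.333/EI.
Compatibility — zero rotation at each built-in end:
  4.667 M_1 + 2.333 M_2 = 3418
  2.333 M_1 + 4.667 M_2 = 3952
Solving the pair gives M_1 = 411.9 kN·m and M_2 = 640.9 kN·m (hogging).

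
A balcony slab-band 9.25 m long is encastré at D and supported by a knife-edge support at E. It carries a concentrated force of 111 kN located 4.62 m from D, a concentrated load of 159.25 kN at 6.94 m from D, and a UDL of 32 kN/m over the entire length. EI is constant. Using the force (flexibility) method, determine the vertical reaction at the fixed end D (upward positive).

Choose R_E as the redundant. The primary structure is the cantilever fixed at D.
Primary-structure tip deflection at E by superposition:
  point load 111 at a = 4.62: Pa²(3L − a)/(6EI) = 9133/EI
  point load 159.25 at a = 6.94: Pa²(3L − a)/(6EI) = 26602/EI
  UDL 32: wL⁴/(8EI) = 29284/EI
  δ_0 = 65019/EI
Flexibility coefficient — unit upward force at E: δ_{EE} = L³/(3EI) = 263.8/EI.
The prop prevents deflection at E: R_E = δ_0/δ_{EE} = 65019/263.8 = 246.5 kN.
Vertical equilibrium: R_D = ΣP − R_E = 566.2 − 246.5 = 319.8 kN.

R_D = 319.8 kN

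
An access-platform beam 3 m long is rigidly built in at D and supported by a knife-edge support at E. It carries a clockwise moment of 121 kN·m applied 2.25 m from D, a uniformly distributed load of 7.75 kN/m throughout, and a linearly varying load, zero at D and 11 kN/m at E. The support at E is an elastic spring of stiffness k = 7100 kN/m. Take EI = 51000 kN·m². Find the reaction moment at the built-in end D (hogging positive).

Take the reaction at E as the redundant and release it; the primary structure is a cantilever fixed at D.
Deflection at E on the released cantilever, summing each load's contribution:
  clockwise couple 121 at a = 2.25: M₀a(2L − a)/(2EI) = 510.5/EI
  UDL 7.75: wL⁴/(8EI) = 78.47/EI
  triangular load, peak 11 at the free end: 11w₀L⁴/(120EI) = 81.67/EI
  δ_0 = 670.6/EI
Flexibility coefficient — unit upward force at E: δ_{EE} = L³/(3EI) = 9/EI.
With EI = 51000 kN·m²: δ_0 = 0.013149 m and δ_{EE} = 0.000176 m/kN.
Compatibility — the spring shortens by R_E/k under the reaction it provides: δ_0 − R_E·δ_{EE} = R_E/k. With 1/k = 0.000141 m/kN, R_E = δ_0 / (δ_{EE} + 1/k) = 0.013149 / (0.000176 + 0.000141) = 41.44 kN.
Moment equilibrium about D: M_D = Σ(load moments about D) − R_E·L = 188.9 − 41.44×3 = 64.56 kN·m.

M_D = 64.56 kN·m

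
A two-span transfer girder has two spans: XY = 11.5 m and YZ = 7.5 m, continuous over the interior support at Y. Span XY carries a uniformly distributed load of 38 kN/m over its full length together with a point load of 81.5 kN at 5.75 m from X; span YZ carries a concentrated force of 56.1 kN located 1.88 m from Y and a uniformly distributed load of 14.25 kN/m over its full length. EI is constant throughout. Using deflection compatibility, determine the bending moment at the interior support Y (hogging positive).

Insert a hinge at Y; M_Y is the redundant, and each span becomes simply supported.
End slopes at the hinge Y, treating each span as simply supported:
  span XY: UDL 38: wL³/(24EI) = 2408/EI
  span XY: point load 81.5 at a = 5.75: Pab(L + a)/(6LEI) = 673.6/EI
  span YZ: point load 56.1 at a = 1.88: Pab(L + b)/(6LEI) = 172.8/EI
  span YZ: UDL 14.25: wL³/(24EI) = 250.5/EI
  relative rotation θ_0 = (3082 + 423.3)/EI = 3505/EI
A unit hogging moment at Y produces rotation L₁/(3EI) + L₂/(3EI) = 6.333/EI.
Compatibility: M_Y·(L₁+L₂)/(3EI) = θ_0, giving M_Y = 553.4 kN·m (hogging).

M_Y = 553.4 kN·m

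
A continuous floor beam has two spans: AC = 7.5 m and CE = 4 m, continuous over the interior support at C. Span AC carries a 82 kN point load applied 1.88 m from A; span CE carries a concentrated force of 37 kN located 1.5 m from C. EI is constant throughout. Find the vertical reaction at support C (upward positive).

Insert a hinge at C; M_C is the redundant, and each span becomes simply supported.
Discontinuity in slope at C on the released structure — sum the simple-span end rotations:
  span AC: point load 82 at a = 1.88: Pab(L + a)/(6LEI) = 180.6/EI
  span CE: point load 37 at a = 1.5: Pab(L + b)/(6LEI) = 37.58/EI
  relative rotation θ_0 = (180.6 + 37.58)/EI = 218.2/EI
A unit hogging moment at C produces rotation L₁/(3EI) + L₂/(3EI) = 3.833/EI.
Slope continuity at C: θ_0 = M_C·3.833/EI, so M_C = 218.2/3.833 = 56.91 kN·m (hogging).
Span AC, ΣM about A with M_C applied at C: R_C^{AC}·7.5 = 154.2 + 56.91, so R_C^{AC} = 28.14 kN and R_A = 82 − 28.14 = 53.86 kN.
Span CE, ΣM about E: R_C^{CE}·4 = 92.5 + 56.91, so R_C^{CE} = 37.35 kN and R_E = 37 − 37.35 = -0.3535 kN.
R_C = 28.14 + 37.35 = 65.5 kN.

R_C = 65.5 kN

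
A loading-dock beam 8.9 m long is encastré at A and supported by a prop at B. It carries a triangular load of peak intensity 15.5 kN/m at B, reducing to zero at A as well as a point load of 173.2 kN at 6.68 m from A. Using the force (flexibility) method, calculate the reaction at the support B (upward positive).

R_B = 147.7 kN

Remove the prop at B; the released (primary) structure is a cantilever built in at A.
Primary-structure tip deflection at B by superposition:
  triangular load, peak 15.5 at the free end: 11w₀L⁴/(120EI) = 8915/EI
  point load 173.2 at a = 6.68: Pa²(3L − a)/(6EI) = 25788/EI
  δ_0 = 34702/EI
Flexibility coefficient — unit upward force at B: δ_{BB} = L³/(3EI) = 235/EI.
The prop prevents deflection at B: R_B = δ_0/δ_{BB} = 34702/235 = 147.7 kN.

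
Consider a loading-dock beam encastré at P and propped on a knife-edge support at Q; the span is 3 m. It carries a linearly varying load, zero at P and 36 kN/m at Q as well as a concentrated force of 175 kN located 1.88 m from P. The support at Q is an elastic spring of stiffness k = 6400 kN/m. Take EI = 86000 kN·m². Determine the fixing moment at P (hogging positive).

M_P = 303.1 kN·m

Choose R_Q as the redundant. The primary structure is the cantilever fixed at P.
Free-end deflection of the primary structure under the applied loading (downward +):
  triangular load, peak 36 at the free end: 11w₀L⁴/(120EI) = 267.3/EI
  point load 175 at a = 1.88: Pa²(3L − a)/(6EI) = 734/EI
  δ_0 = 1001/EI
Tip deflection under a unit load at Q: L³/(3EI) = 9/EI.
With EI = 86000 kN·m²: δ_0 = 0.011643 m and δ_{QQ} = 0.000105 m/kN.
Compatibility — the spring shortens by R_Q/k under the reaction it provides: δ_0 − R_Q·δ_{QQ} = R_Q/k. With 1/k = 0.000156 m/kN, R_Q = δ_0 / (δ_{QQ} + 1/k) = 0.011643 / (0.000105 + 0.000156) = 44.63 kN.
Moment equilibrium about P: M_P = Σ(load moments about P) − R_Q·L = 437 − 44.63×3 = 303.1 kN·m.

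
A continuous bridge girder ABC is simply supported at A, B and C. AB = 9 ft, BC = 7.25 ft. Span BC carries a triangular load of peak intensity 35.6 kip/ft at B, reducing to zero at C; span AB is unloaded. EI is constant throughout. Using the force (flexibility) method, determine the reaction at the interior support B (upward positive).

R_B = 99.89 kip

Take M_B as the redundant. Released structure: two simple spans AB and BC with a hinge at B.
Discontinuity in slope at B on the released structure — sum the simple-span end rotations:
  span BC: triangular load, peak 35.6: w₀L³/(45EI) = 301.5/EI
  relative rotation θ_0 = (0 + 301.5)/EI = 301.5/EI
A unit hogging moment at B produces rotation L₁/(3EI) + L₂/(3EI) = 5.417/EI.
Compatibility: M_B·(L₁+L₂)/(3EI) = θ_0, giving M_B = 55.66 kip·ft (hogging).
Span AB, ΣM about A with M_B applied at B: R_B^{AB}·9 = 0 + 55.66, so R_B^{AB} = 6.184 kip and R_A = 0 − 6.184 = -6.184 kip.
Span BC, ΣM about C: R_B^{BC}·7.25 = 623.7 + 55.66, so R_B^{BC} = 93.71 kip and R_C = 129.1 − 93.71 = 35.34 kip.
R_B = 6.184 + 93.71 = 99.89 kip.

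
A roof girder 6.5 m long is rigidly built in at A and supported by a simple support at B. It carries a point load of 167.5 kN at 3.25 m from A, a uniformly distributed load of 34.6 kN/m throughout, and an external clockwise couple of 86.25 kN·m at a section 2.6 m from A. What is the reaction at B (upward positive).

Take the reaction at B as the redundant and release it; the primary structure is a cantilever fixed at A.
Free-end deflection of the primary structure under the applied loading (downward +):
  point load 167.5 at a = 3.25: Pa²(3L − a)/(6EI) = 4792/EI
  UDL 34.6: wL⁴/(8EI) = 7720/EI
  clockwise couple 86.25 at a = 2.6: M₀a(2L − a)/(2EI) = 1166/EI
  δ_0 = 13678/EI
Flexibility coefficient — unit upward force at B: δ_{BB} = L³/(3EI) = 91.54/EI.
Compatibility at B: δ_0 − R_B·δ_{BB} = 0, so R_B = 13678/91.54 = 149.4 kN.

R_B = 149.4 kN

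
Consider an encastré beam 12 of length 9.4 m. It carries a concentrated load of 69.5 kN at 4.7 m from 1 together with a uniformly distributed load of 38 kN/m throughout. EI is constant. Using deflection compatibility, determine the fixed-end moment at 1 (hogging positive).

Release both end moments; the primary structure is a simply-supported span 12 with redundants M_1 and M_2.
End rotations of the released simple span under the applied load (×1/EI):
  at 1: point load 69.5 at a = 4.7: Pab(L + b)/(6LEI) = 383.8/EI
  at 2: point load 69.5 at a = 4.7: Pab(L + a)/(6LEI) = 383.8/EI
  at 1: UDL 38: wL³/(24EI) = 1315/EI
  at 2: UDL 38: wL³/(24EI) = 1315/EI
  θ_10 = 1699/EI,  θ_20 = 1699/EI
Flexibility coefficients: a unit moment at one end gives L/(3EI) there and L/(6EI) at the far end, so f₁₁ = f₂₂ = 3.133/EI and f₁₂ = f₂₁ = 1.567/EI.
Compatibility — zero rotation at each built-in end:
  3.133 M_1 + 1.567 M_2 = 1699
  1.567 M_1 + 3.133 M_2 = 1699
Solving the pair gives M_1 = 361.5 kN·m and M_2 = 361.5 kN·m (hogging).

M_1 = 361.5 kN·m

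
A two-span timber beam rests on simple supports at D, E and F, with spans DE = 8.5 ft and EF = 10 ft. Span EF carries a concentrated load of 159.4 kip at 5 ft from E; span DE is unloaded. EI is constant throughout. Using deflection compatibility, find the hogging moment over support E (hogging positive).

Insert a hinge at E; M_E is the redundant, and each span becomes simply supported.
Discontinuity in slope at E on the released structure — sum the simple-span end rotations:
  span EF: point load 159.4 at a = 5: Pab(L + b)/(6LEI) = 996.2/EI
  relative rotation θ_0 = (0 + 996.2)/EI = 996.2/EI
A unit hogging moment at E produces rotation L₁/(3EI) + L₂/(3EI) = 6.167/EI.
Compatibility: M_E·(L₁+L₂)/(3EI) = θ_0, giving M_E = 161.6 kip·ft (hogging).

M_E = 161.6 kip·ft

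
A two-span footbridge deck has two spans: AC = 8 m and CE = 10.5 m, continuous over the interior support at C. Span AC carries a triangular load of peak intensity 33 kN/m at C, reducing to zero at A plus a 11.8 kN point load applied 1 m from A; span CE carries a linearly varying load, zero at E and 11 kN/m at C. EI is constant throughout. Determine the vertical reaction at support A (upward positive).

R_A = 40.66 kN

Take M_C as the redundant. Released structure: two simple spans AC and CE with a hinge at C.
End slopes at the hinge C, treating each span as simply supported:
  span AC: triangular load, peak 33: w₀L³/(45EI) = 375.5/EI
  span AC: point load 11.8 at a = 1: Pab(L + a)/(6LEI) = 15.49/EI
  span CE: triangular load, peak 11: w₀L³/(45EI) = 283/EI
  relative rotation θ_0 = (391 + 283)/EI = 673.9/EI
A unit hogging moment at C produces rotation L₁/(3EI) + L₂/(3EI) = 6.167/EI.
Compatibility: M_C·(L₁+L₂)/(3EI) = θ_0, giving M_C = 109.3 kN·m (hogging).
Span AC, ΣM about A with M_C applied at C: R_C^{AC}·8 = 715.8 + 109.3, so R_C^{AC} = 103.1 kN and R_A = 143.8 − 103.1 = 40.66 kN.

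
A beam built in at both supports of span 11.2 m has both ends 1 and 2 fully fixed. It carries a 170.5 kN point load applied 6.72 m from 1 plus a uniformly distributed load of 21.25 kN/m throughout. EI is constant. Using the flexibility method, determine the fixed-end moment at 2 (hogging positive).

Take the two fixed-end moments M_1, M_2 as redundants; the released structure is the simple span 12.
End rotations of the released simple span under the applied load (×1/EI):
  at 1: point load 170.5 at a = 6.72: Pab(L + b)/(6LEI) = 1198/EI
  at 2: point load 170.5 at a = 6.72: Pab(L + a)/(6LEI) = 1369/EI
  at 1: UDL 21.25: wL³/(24EI) = 1244/EI
  at 2: UDL 21.25: wL³/(24EI) = 1244/EI
  θ_10 = 2442/EI,  θ_20 = 2613/EI
Flexibility coefficients: a unit moment at one end gives L/(3EI) there and L/(6EI) at the far end, so f₁₁ = f₂₂ = 3.733/EI and f₁₂ = f₂₁ = 1.867/EI.
Compatibility — zero rotation at each built-in end:
  3.733 M_1 + 1.867 M_2 = 2442
  1.867 M_1 + 3.733 M_2 = 2613
Solving the pair gives M_1 = 405.5 kN·m and M_2 = 497.1 kN·m (hogging).

M_2 = 497.1 kN·m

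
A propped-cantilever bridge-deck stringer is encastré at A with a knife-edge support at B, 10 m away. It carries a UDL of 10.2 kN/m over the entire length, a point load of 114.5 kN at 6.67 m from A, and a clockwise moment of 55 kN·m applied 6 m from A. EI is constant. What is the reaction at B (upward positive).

Release the roller at B. Primary structure: cantilever fixed at A.
Free-end deflection of the primary structure under the applied loading (downward +):
  UDL 10.2: wL⁴/(8EI) = 12750/EI
  point load 114.5 at a = 6.67: Pa²(3L − a)/(6EI) = 19807/EI
  clockwise couple 55 at a = 6: M₀a(2L − a)/(2EI) = 2310/EI
  δ_0 = 34867/EI
Tip deflection under a unit load at B: L³/(3EI) = 333.3/EI.
The prop prevents deflection at B: R_B = δ_0/δ_{BB} = 34867/333.3 = 104.6 kN.

R_B = 104.6 kN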